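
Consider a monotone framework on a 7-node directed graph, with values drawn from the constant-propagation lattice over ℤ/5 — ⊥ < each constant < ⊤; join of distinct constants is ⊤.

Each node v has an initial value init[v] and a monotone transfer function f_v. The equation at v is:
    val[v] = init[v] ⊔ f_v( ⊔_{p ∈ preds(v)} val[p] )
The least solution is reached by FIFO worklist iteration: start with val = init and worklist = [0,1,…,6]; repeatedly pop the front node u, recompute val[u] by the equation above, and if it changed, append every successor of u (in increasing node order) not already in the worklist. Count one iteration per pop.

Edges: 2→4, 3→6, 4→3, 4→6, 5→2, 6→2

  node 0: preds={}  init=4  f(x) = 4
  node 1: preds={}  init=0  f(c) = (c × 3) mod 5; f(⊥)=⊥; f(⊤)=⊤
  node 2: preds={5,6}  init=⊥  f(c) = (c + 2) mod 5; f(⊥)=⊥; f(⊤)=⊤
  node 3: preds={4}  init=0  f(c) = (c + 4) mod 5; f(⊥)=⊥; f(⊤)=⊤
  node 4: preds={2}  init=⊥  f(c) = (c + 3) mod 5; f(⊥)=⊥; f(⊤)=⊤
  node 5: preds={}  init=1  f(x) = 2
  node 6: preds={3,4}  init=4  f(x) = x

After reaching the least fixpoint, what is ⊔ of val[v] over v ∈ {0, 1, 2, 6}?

Worklist (10 pops):
  #1 pop 0: in=⊥ → 4 (no change)
  #2 pop 1: in=⊥ → 0 (no change)
  #3 pop 2: in=⊤ → ⊤ (was ⊥); enqueue []
  #4 pop 3: in=⊥ → 0 (no change)
  #5 pop 4: in=⊤ → ⊤ (was ⊥); enqueue [3]
  #6 pop 5: in=⊥ → ⊤ (was 1); enqueue [2]
  #7 pop 6: in=⊤ → ⊤ (was 4); enqueue []
  #8 pop 3: in=⊤ → ⊤ (was 0); enqueue [6]
  #9 pop 2: in=⊤ → ⊤ (no change)
  #10 pop 6: in=⊤ → ⊤ (no change)

Fixpoint:
  val[0] = 4
  val[1] = 0
  val[2] = ⊤
  val[3] = ⊤
  val[4] = ⊤
  val[5] = ⊤
  val[6] = ⊤

⊤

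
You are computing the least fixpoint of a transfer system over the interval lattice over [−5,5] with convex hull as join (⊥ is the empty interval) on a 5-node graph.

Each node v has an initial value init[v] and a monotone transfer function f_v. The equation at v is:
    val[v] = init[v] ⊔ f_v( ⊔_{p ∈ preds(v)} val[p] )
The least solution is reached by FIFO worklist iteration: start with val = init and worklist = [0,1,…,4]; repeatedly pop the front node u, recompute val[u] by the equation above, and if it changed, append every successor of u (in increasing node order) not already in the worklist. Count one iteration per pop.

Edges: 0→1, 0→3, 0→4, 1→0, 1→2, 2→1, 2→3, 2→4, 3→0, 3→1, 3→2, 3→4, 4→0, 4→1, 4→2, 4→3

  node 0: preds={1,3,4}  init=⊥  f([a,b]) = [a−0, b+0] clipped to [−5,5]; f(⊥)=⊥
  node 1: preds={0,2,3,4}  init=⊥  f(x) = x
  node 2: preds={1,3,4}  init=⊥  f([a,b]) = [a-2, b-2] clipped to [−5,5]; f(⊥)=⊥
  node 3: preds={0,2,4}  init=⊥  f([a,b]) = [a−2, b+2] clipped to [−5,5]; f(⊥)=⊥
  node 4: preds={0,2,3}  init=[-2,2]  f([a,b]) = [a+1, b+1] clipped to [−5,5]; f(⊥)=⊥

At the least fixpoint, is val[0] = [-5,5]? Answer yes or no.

yes

Worklist (13 pops):
  #1 pop 0: in=[-2,2] → [-2,2] (was ⊥); enqueue []
  #2 pop 1: in=[-2,2] → [-2,2] (was ⊥); enqueue [0]
  #3 pop 2: in=[-2,2] → [-4,0] (was ⊥); enqueue [1]
  #4 pop 3: in=[-4,2] → [-5,4] (was ⊥); enqueue [2]
  #5 pop 4: in=[-5,4] → [-4,5] (was [-2,2]); enqueue [3]
  #6 pop 0: in=[-5,5] → [-5,5] (was [-2,2]); enqueue [4]
  #7 pop 1: in=[-5,5] → [-5,5] (was [-2,2]); enqueue [0]
  #8 pop 2: in=[-5,5] → [-5,3] (was [-4,0]); enqueue [1]
  #9 pop 3: in=[-5,5] → [-5,5] (was [-5,4]); enqueue [2]
  #10 pop 4: in=[-5,5] → [-4,5] (no change)
  #11 pop 0: in=[-5,5] → [-5,5] (no change)
  #12 pop 1: in=[-5,5] → [-5,5] (no change)
  #13 pop 2: in=[-5,5] → [-5,3] (no change)

Fixpoint:
  val[0] = [-5,5]
  val[1] = [-5,5]
  val[2] = [-5,3]
  val[3] = [-5,5]
  val[4] = [-4,5]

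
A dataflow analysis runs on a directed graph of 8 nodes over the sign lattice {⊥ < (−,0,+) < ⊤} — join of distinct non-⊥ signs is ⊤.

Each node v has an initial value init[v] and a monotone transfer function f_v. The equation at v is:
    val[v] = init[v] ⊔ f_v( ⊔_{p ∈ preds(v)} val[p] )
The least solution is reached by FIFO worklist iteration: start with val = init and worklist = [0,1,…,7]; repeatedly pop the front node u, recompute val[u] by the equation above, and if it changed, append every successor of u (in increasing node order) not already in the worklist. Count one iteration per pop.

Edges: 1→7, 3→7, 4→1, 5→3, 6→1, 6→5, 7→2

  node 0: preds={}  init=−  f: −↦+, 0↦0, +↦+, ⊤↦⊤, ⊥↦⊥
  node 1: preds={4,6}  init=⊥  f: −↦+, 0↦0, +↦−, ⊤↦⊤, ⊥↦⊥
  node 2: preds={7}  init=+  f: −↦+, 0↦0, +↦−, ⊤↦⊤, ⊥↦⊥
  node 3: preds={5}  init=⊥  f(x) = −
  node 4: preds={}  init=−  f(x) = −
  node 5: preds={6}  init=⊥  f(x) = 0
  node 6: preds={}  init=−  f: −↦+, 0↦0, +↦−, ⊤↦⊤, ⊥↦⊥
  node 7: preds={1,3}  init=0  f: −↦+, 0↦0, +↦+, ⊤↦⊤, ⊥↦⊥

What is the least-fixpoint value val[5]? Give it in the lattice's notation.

0

Trace (10 dequeues):
  [1] u=0 | in ⊥ | out − | ==
  [2] u=1 | in − | out + | prev ⊥ | push {}
  [3] u=2 | in 0 | out ⊤ | prev + | push {}
  [4] u=3 | in ⊥ | out − | prev ⊥ | push {}
  [5] u=4 | in ⊥ | out − | ==
  [6] u=5 | in − | out 0 | prev ⊥ | push {3}
  [7] u=6 | in ⊥ | out − | ==
  [8] u=7 | in ⊤ | out ⊤ | prev 0 | push {2}
  [9] u=3 | in 0 | out − | ==
  [10] u=2 | in ⊤ | out ⊤ | ==

Converged values:
  [0] −
  [1] +
  [2] ⊤
  [3] −
  [4] −
  [5] 0
  [6] −
  [7] ⊤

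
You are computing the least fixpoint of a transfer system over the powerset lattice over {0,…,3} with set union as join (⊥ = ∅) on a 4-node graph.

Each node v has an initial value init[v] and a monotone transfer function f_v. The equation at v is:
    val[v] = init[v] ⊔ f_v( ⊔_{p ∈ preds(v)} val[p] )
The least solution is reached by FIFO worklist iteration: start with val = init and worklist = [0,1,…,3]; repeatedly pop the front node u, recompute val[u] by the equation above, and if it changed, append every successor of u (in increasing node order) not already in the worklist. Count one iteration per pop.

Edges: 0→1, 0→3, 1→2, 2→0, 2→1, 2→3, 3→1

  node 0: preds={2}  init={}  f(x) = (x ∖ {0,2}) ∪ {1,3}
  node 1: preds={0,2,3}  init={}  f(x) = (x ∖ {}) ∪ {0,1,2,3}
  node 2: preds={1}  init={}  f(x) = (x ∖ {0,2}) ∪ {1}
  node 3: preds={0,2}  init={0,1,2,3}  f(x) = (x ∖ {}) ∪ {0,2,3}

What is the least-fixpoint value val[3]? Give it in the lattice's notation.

{0,1,2,3}

Iteration log — 6 steps:
  step 1. node 0  ⊔preds={}  new={1,3}  old={}  +wl: 
  step 2. node 1  ⊔preds={0,1,2,3}  new={0,1,2,3}  old={}  +wl: 
  step 3. node 2  ⊔preds={0,1,2,3}  new={1,3}  old={}  +wl: 0,1
  step 4. node 3  ⊔preds={1,3}  new={0,1,2,3}  stable
  step 5. node 0  ⊔preds={1,3}  new={1,3}  stable
  step 6. node 1  ⊔preds={0,1,2,3}  new={0,1,2,3}  stable

Least fixpoint reached:
  node 0: {1,3}
  node 1: {0,1,2,3}
  node 2: {1,3}
  node 3: {0,1,2,3}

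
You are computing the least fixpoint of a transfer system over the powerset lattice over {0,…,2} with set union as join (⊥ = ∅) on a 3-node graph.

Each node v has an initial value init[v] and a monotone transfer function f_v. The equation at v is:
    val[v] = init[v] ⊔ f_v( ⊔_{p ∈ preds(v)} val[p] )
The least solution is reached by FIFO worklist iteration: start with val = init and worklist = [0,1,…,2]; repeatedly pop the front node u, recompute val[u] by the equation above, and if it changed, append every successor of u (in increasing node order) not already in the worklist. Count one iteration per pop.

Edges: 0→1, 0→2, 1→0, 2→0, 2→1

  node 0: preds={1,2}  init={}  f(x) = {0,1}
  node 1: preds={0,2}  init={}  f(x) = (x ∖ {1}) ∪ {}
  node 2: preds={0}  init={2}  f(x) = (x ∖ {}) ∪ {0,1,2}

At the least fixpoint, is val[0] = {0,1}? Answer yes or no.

yes

Worklist (5 pops):
  #1 pop 0: in={2} → {0,1} (was {}); enqueue []
  #2 pop 1: in={0,1,2} → {0,2} (was {}); enqueue [0]
  #3 pop 2: in={0,1} → {0,1,2} (was {2}); enqueue [1]
  #4 pop 0: in={0,1,2} → {0,1} (no change)
  #5 pop 1: in={0,1,2} → {0,2} (no change)

Fixpoint:
  val[0] = {0,1}
  val[1] = {0,2}
  val[2] = {0,1,2}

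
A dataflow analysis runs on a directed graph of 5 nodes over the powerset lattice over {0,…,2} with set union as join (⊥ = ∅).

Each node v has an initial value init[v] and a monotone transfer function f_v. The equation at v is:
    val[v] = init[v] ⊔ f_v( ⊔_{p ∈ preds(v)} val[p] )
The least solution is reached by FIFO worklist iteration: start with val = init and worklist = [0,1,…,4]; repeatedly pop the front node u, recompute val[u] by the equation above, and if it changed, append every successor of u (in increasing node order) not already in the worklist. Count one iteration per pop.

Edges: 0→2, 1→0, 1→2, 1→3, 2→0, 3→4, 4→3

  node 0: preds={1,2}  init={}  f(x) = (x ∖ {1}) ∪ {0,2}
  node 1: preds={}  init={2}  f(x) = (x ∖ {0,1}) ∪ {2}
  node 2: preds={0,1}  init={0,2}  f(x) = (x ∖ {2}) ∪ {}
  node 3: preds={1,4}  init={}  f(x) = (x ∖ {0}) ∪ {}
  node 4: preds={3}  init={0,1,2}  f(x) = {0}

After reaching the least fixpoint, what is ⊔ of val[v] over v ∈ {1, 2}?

{0,2}

Worklist (5 pops):
  #1 pop 0: in={0,2} → {0,2} (was {}); enqueue []
  #2 pop 1: in={} → {2} (no change)
  #3 pop 2: in={0,2} → {0,2} (no change)
  #4 pop 3: in={0,1,2} → {1,2} (was {}); enqueue []
  #5 pop 4: in={1,2} → {0,1,2} (no change)

Fixpoint:
  val[0] = {0,2}
  val[1] = {2}
  val[2] = {0,2}
  val[3] = {1,2}
  val[4] = {0,1,2}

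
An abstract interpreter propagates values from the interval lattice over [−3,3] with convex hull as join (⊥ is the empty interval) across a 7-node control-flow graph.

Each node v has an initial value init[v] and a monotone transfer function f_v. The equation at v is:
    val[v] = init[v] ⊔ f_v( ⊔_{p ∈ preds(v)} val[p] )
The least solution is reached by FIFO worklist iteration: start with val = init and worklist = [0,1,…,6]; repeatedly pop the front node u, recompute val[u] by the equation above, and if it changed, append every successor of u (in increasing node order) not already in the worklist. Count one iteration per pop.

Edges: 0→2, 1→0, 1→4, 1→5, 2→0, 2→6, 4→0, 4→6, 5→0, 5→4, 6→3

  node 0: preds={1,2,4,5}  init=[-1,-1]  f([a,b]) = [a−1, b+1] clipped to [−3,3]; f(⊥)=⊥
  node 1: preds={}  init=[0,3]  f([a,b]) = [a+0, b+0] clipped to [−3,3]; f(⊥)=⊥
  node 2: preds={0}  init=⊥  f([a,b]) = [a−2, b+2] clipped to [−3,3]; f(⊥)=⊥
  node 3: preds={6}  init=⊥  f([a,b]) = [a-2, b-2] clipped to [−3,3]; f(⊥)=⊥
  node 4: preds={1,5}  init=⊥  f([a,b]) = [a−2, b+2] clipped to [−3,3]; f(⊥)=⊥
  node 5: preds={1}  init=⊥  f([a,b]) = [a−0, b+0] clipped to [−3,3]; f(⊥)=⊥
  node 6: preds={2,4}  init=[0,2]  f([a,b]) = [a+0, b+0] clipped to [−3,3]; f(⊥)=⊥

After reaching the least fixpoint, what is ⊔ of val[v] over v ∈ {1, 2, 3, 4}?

Iteration log — 11 steps:
  step 1. node 0  ⊔preds=[0,3]  new=[-1,3]  old=[-1,-1]  +wl: 
  step 2. node 1  ⊔preds=⊥  new=[0,3]  stable
  step 3. node 2  ⊔preds=[-1,3]  new=[-3,3]  old=⊥  +wl: 0
  step 4. node 3  ⊔preds=[0,2]  new=[-2,0]  old=⊥  +wl: 
  step 5. node 4  ⊔preds=[0,3]  new=[-2,3]  old=⊥  +wl: 
  step 6. node 5  ⊔preds=[0,3]  new=[0,3]  old=⊥  +wl: 4
  step 7. node 6  ⊔preds=[-3,3]  new=[-3,3]  old=[0,2]  +wl: 3
  step 8. node 0  ⊔preds=[-3,3]  new=[-3,3]  old=[-1,3]  +wl: 2
  step 9. node 4  ⊔preds=[0,3]  new=[-2,3]  stable
  step 10. node 3  ⊔preds=[-3,3]  new=[-3,1]  old=[-2,0]  +wl: 
  step 11. node 2  ⊔preds=[-3,3]  new=[-3,3]  stable

Least fixpoint reached:
  node 0: [-3,3]
  node 1: [0,3]
  node 2: [-3,3]
  node 3: [-3,1]
  node 4: [-2,3]
  node 5: [0,3]
  node 6: [-3,3]

[-3,3]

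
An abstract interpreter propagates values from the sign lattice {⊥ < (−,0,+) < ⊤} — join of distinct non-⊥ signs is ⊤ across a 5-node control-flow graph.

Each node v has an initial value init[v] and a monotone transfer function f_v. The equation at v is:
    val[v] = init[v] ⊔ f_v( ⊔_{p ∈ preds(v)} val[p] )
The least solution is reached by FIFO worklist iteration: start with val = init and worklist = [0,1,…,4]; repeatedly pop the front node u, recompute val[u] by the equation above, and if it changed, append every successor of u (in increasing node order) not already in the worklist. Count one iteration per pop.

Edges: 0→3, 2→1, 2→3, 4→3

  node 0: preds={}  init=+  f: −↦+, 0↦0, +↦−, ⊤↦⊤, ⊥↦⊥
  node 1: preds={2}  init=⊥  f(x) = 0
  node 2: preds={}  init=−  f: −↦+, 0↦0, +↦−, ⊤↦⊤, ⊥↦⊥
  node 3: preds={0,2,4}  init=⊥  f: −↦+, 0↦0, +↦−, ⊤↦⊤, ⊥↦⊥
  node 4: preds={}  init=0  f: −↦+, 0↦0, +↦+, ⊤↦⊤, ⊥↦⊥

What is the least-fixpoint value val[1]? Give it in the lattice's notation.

0

Trace (5 dequeues):
  [1] u=0 | in ⊥ | out + | ==
  [2] u=1 | in − | out 0 | prev ⊥ | push {}
  [3] u=2 | in ⊥ | out − | ==
  [4] u=3 | in ⊤ | out ⊤ | prev ⊥ | push {}
  [5] u=4 | in ⊥ | out 0 | ==

Converged values:
  [0] +
  [1] 0
  [2] −
  [3] ⊤
  [4] 0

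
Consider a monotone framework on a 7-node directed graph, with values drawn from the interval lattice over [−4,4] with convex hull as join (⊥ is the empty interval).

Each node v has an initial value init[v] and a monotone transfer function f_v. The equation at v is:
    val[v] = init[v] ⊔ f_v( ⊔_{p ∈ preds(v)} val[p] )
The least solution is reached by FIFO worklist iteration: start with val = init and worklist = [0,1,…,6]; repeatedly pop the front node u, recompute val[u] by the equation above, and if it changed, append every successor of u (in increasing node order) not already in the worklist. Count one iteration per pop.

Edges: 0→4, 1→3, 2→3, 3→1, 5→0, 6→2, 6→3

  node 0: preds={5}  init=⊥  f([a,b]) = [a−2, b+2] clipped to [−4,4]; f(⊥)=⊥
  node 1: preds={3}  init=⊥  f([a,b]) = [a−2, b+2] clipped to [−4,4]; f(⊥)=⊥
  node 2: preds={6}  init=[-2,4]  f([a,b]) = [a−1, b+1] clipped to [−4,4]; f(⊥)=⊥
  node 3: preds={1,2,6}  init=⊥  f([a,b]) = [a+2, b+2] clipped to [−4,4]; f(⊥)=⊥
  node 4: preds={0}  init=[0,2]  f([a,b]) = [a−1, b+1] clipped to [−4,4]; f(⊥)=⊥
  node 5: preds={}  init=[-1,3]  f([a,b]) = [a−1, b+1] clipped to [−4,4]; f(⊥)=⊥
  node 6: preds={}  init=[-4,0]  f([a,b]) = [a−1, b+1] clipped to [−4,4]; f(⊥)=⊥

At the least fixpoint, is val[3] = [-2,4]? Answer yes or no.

yes

Iteration log — 9 steps:
  step 1. node 0  ⊔preds=[-1,3]  new=[-3,4]  old=⊥  +wl: 
  step 2. node 1  ⊔preds=⊥  new=⊥  stable
  step 3. node 2  ⊔preds=[-4,0]  new=[-4,4]  old=[-2,4]  +wl: 
  step 4. node 3  ⊔preds=[-4,4]  new=[-2,4]  old=⊥  +wl: 1
  step 5. node 4  ⊔preds=[-3,4]  new=[-4,4]  old=[0,2]  +wl: 
  step 6. node 5  ⊔preds=⊥  new=[-1,3]  stable
  step 7. node 6  ⊔preds=⊥  new=[-4,0]  stable
  step 8. node 1  ⊔preds=[-2,4]  new=[-4,4]  old=⊥  +wl: 3
  step 9. node 3  ⊔preds=[-4,4]  new=[-2,4]  stable

Least fixpoint reached:
  node 0: [-3,4]
  node 1: [-4,4]
  node 2: [-4,4]
  node 3: [-2,4]
  node 4: [-4,4]
  node 5: [-1,3]
  node 6: [-4,0]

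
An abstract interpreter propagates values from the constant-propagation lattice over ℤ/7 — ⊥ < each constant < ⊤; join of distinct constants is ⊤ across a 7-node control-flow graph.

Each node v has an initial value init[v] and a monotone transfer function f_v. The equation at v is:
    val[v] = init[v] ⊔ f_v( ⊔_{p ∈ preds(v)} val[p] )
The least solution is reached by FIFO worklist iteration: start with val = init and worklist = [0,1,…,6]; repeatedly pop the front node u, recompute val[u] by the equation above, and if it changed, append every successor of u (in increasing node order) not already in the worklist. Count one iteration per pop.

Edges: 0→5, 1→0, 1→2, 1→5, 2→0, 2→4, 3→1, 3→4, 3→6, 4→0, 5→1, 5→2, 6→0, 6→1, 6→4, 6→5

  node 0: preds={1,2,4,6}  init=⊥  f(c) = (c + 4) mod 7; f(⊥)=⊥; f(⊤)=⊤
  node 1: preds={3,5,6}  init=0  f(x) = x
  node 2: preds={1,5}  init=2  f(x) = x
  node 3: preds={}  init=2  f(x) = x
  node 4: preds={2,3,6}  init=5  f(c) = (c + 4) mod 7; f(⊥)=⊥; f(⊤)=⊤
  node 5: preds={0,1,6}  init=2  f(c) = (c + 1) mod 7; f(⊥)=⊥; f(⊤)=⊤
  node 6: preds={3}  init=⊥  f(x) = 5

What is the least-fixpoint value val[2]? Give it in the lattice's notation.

Trace (12 dequeues):
  [1] u=0 | in ⊤ | out ⊤ | prev ⊥ | push {}
  [2] u=1 | in 2 | out ⊤ | prev 0 | push {0}
  [3] u=2 | in ⊤ | out ⊤ | prev 2 | push {}
  [4] u=3 | in ⊥ | out 2 | ==
  [5] u=4 | in ⊤ | out ⊤ | prev 5 | push {}
  [6] u=5 | in ⊤ | out ⊤ | prev 2 | push {1,2}
  [7] u=6 | in 2 | out 5 | prev ⊥ | push {4,5}
  [8] u=0 | in ⊤ | out ⊤ | ==
  [9] u=1 | in ⊤ | out ⊤ | ==
  [10] u=2 | in ⊤ | out ⊤ | ==
  [11] u=4 | in ⊤ | out ⊤ | ==
  [12] u=5 | in ⊤ | out ⊤ | ==

Converged values:
  [0] ⊤
  [1] ⊤
  [2] ⊤
  [3] 2
  [4] ⊤
  [5] ⊤
  [6] 5

⊤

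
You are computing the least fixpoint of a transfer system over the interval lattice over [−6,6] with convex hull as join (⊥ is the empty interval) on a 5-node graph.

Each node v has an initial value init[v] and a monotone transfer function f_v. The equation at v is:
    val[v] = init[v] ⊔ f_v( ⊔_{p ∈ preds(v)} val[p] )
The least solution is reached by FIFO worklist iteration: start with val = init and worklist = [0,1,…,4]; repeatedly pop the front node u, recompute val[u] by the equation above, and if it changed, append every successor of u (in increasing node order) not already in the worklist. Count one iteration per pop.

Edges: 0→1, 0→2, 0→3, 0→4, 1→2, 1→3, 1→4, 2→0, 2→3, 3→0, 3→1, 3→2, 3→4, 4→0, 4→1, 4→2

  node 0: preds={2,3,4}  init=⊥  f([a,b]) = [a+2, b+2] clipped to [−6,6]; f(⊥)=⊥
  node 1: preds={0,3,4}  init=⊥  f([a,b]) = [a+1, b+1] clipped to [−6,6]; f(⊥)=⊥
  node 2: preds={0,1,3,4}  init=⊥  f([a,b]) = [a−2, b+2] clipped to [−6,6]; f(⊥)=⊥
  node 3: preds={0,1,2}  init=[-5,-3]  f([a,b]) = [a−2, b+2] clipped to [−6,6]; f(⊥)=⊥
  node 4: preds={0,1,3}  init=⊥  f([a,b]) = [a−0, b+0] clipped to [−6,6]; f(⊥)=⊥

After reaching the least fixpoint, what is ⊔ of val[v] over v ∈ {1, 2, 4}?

Iteration log — 13 steps:
  step 1. node 0  ⊔preds=[-5,-3]  new=[-3,-1]  old=⊥  +wl: 
  step 2. node 1  ⊔preds=[-5,-1]  new=[-4,0]  old=⊥  +wl: 
  step 3. node 2  ⊔preds=[-5,0]  new=[-6,2]  old=⊥  +wl: 0
  step 4. node 3  ⊔preds=[-6,2]  new=[-6,4]  old=[-5,-3]  +wl: 1,2
  step 5. node 4  ⊔preds=[-6,4]  new=[-6,4]  old=⊥  +wl: 
  step 6. node 0  ⊔preds=[-6,4]  new=[-4,6]  old=[-3,-1]  +wl: 3,4
  step 7. node 1  ⊔preds=[-6,6]  new=[-5,6]  old=[-4,0]  +wl: 
  step 8. node 2  ⊔preds=[-6,6]  new=[-6,6]  old=[-6,2]  +wl: 0
  step 9. node 3  ⊔preds=[-6,6]  new=[-6,6]  old=[-6,4]  +wl: 1,2
  step 10. node 4  ⊔preds=[-6,6]  new=[-6,6]  old=[-6,4]  +wl: 
  step 11. node 0  ⊔preds=[-6,6]  new=[-4,6]  stable
  step 12. node 1  ⊔preds=[-6,6]  new=[-5,6]  stable
  step 13. node 2  ⊔preds=[-6,6]  new=[-6,6]  stable

Least fixpoint reached:
  node 0: [-4,6]
  node 1: [-5,6]
  node 2: [-6,6]
  node 3: [-6,6]
  node 4: [-6,6]

[-6,6]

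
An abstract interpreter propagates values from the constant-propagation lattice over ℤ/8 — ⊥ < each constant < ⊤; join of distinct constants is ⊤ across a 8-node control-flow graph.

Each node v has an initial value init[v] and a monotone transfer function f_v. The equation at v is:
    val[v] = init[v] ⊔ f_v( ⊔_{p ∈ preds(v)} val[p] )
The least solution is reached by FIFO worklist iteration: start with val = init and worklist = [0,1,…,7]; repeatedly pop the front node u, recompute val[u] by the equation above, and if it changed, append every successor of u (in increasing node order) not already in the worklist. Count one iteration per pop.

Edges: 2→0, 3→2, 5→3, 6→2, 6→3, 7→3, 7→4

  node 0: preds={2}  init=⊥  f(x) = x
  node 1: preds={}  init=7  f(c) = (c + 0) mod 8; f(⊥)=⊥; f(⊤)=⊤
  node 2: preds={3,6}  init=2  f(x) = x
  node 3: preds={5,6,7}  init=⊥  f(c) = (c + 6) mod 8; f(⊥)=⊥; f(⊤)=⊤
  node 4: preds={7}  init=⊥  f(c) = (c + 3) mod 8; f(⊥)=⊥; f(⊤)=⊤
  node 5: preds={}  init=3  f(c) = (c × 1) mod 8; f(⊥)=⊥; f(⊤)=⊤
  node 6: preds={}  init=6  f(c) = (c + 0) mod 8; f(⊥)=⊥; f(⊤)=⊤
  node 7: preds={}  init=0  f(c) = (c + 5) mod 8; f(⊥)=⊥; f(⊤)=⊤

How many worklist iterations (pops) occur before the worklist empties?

Worklist (10 pops):
  #1 pop 0: in=2 → 2 (was ⊥); enqueue []
  #2 pop 1: in=⊥ → 7 (no change)
  #3 pop 2: in=6 → ⊤ (was 2); enqueue [0]
  #4 pop 3: in=⊤ → ⊤ (was ⊥); enqueue [2]
  #5 pop 4: in=0 → 3 (was ⊥); enqueue []
  #6 pop 5: in=⊥ → 3 (no change)
  #7 pop 6: in=⊥ → 6 (no change)
  #8 pop 7: in=⊥ → 0 (no change)
  #9 pop 0: in=⊤ → ⊤ (was 2); enqueue []
  #10 pop 2: in=⊤ → ⊤ (no change)

Fixpoint:
  val[0] = ⊤
  val[1] = 7
  val[2] = ⊤
  val[3] = ⊤
  val[4] = 3
  val[5] = 3
  val[6] = 6
  val[7] = 0

10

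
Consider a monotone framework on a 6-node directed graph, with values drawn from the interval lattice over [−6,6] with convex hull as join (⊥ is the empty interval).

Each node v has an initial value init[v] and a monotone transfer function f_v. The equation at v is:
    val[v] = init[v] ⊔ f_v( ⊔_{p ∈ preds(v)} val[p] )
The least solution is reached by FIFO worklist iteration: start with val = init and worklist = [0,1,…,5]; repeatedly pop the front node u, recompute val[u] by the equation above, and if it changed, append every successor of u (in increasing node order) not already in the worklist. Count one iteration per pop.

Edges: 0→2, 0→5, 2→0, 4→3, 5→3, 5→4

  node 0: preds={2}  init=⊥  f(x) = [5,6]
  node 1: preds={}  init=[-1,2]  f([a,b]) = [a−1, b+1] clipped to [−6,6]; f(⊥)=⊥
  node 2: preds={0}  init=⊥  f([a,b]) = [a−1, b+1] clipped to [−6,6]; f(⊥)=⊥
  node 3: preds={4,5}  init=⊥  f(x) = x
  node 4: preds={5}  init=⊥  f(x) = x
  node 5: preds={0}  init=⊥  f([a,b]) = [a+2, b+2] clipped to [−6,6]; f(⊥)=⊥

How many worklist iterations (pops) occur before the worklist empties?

10

Trace (10 dequeues):
  [1] u=0 | in ⊥ | out [5,6] | prev ⊥ | push {}
  [2] u=1 | in ⊥ | out [-1,2] | ==
  [3] u=2 | in [5,6] | out [4,6] | prev ⊥ | push {0}
  [4] u=3 | in ⊥ | out ⊥ | ==
  [5] u=4 | in ⊥ | out ⊥ | ==
  [6] u=5 | in [5,6] | out [6,6] | prev ⊥ | push {3,4}
  [7] u=0 | in [4,6] | out [5,6] | ==
  [8] u=3 | in [6,6] | out [6,6] | prev ⊥ | push {}
  [9] u=4 | in [6,6] | out [6,6] | prev ⊥ | push {3}
  [10] u=3 | in [6,6] | out [6,6] | ==

Converged values:
  [0] [5,6]
  [1] [-1,2]
  [2] [4,6]
  [3] [6,6]
  [4] [6,6]
  [5] [6,6]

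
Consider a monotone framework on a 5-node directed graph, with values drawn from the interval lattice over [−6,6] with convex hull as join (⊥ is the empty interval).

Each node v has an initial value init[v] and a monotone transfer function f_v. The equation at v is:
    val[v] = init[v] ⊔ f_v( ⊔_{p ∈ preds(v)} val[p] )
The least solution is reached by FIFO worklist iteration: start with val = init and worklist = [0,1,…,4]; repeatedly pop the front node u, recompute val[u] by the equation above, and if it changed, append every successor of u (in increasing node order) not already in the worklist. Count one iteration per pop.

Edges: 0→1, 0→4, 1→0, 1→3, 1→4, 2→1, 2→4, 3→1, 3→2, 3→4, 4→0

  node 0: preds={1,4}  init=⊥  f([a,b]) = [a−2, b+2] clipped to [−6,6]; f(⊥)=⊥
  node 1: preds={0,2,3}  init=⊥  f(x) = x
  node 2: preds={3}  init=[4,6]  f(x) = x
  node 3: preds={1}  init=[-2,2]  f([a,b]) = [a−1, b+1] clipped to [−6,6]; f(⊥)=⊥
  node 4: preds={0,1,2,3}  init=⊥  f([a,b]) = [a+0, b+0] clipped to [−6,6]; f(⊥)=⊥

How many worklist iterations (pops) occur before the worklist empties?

Worklist (18 pops):
  #1 pop 0: in=⊥ → ⊥ (no change)
  #2 pop 1: in=[-2,6] → [-2,6] (was ⊥); enqueue [0]
  #3 pop 2: in=[-2,2] → [-2,6] (was [4,6]); enqueue [1]
  #4 pop 3: in=[-2,6] → [-3,6] (was [-2,2]); enqueue [2]
  #5 pop 4: in=[-3,6] → [-3,6] (was ⊥); enqueue []
  #6 pop 0: in=[-3,6] → [-5,6] (was ⊥); enqueue [4]
  #7 pop 1: in=[-5,6] → [-5,6] (was [-2,6]); enqueue [0,3]
  #8 pop 2: in=[-3,6] → [-3,6] (was [-2,6]); enqueue [1]
  #9 pop 4: in=[-5,6] → [-5,6] (was [-3,6]); enqueue []
  #10 pop 0: in=[-5,6] → [-6,6] (was [-5,6]); enqueue [4]
  #11 pop 3: in=[-5,6] → [-6,6] (was [-3,6]); enqueue [2]
  #12 pop 1: in=[-6,6] → [-6,6] (was [-5,6]); enqueue [0,3]
  #13 pop 4: in=[-6,6] → [-6,6] (was [-5,6]); enqueue []
  #14 pop 2: in=[-6,6] → [-6,6] (was [-3,6]); enqueue [1,4]
  #15 pop 0: in=[-6,6] → [-6,6] (no change)
  #16 pop 3: in=[-6,6] → [-6,6] (no change)
  #17 pop 1: in=[-6,6] → [-6,6] (no change)
  #18 pop 4: in=[-6,6] → [-6,6] (no change)

Fixpoint:
  val[0] = [-6,6]
  val[1] = [-6,6]
  val[2] = [-6,6]
  val[3] = [-6,6]
  val[4] = [-6,6]

18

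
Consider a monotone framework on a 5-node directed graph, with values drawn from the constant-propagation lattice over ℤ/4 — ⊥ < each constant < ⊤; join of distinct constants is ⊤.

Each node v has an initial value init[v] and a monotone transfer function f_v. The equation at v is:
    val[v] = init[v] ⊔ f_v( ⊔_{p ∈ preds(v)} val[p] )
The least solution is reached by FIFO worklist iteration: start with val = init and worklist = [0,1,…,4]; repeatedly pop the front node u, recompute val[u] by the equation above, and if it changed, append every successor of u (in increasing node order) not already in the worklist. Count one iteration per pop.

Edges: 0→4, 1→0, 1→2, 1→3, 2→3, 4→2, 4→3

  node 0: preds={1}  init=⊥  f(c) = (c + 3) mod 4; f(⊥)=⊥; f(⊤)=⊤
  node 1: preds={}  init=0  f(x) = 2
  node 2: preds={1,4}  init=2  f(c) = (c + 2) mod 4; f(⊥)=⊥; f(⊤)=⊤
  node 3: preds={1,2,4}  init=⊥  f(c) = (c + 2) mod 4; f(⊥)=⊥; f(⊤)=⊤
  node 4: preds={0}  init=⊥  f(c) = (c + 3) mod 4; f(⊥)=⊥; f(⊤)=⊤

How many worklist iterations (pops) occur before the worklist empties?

Trace (11 dequeues):
  [1] u=0 | in 0 | out 3 | prev ⊥ | push {}
  [2] u=1 | in ⊥ | out ⊤ | prev 0 | push {0}
  [3] u=2 | in ⊤ | out ⊤ | prev 2 | push {}
  [4] u=3 | in ⊤ | out ⊤ | prev ⊥ | push {}
  [5] u=4 | in 3 | out 2 | prev ⊥ | push {2,3}
  [6] u=0 | in ⊤ | out ⊤ | prev 3 | push {4}
  [7] u=2 | in ⊤ | out ⊤ | ==
  [8] u=3 | in ⊤ | out ⊤ | ==
  [9] u=4 | in ⊤ | out ⊤ | prev 2 | push {2,3}
  [10] u=2 | in ⊤ | out ⊤ | ==
  [11] u=3 | in ⊤ | out ⊤ | ==

Converged values:
  [0] ⊤
  [1] ⊤
  [2] ⊤
  [3] ⊤
  [4] ⊤

11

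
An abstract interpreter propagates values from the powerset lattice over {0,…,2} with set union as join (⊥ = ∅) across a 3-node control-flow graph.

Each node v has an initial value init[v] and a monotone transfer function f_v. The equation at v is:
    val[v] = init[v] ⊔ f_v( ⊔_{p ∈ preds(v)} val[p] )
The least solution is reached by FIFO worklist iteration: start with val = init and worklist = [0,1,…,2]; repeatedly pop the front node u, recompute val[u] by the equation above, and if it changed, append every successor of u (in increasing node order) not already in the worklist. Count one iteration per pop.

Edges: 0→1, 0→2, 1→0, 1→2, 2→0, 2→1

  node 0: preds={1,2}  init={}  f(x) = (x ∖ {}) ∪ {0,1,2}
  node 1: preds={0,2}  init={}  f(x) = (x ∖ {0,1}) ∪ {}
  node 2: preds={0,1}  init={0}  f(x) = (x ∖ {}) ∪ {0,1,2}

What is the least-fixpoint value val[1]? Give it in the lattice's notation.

Worklist (5 pops):
  #1 pop 0: in={0} → {0,1,2} (was {}); enqueue []
  #2 pop 1: in={0,1,2} → {2} (was {}); enqueue [0]
  #3 pop 2: in={0,1,2} → {0,1,2} (was {0}); enqueue [1]
  #4 pop 0: in={0,1,2} → {0,1,2} (no change)
  #5 pop 1: in={0,1,2} → {2} (no change)

Fixpoint:
  val[0] = {0,1,2}
  val[1] = {2}
  val[2] = {0,1,2}

{2}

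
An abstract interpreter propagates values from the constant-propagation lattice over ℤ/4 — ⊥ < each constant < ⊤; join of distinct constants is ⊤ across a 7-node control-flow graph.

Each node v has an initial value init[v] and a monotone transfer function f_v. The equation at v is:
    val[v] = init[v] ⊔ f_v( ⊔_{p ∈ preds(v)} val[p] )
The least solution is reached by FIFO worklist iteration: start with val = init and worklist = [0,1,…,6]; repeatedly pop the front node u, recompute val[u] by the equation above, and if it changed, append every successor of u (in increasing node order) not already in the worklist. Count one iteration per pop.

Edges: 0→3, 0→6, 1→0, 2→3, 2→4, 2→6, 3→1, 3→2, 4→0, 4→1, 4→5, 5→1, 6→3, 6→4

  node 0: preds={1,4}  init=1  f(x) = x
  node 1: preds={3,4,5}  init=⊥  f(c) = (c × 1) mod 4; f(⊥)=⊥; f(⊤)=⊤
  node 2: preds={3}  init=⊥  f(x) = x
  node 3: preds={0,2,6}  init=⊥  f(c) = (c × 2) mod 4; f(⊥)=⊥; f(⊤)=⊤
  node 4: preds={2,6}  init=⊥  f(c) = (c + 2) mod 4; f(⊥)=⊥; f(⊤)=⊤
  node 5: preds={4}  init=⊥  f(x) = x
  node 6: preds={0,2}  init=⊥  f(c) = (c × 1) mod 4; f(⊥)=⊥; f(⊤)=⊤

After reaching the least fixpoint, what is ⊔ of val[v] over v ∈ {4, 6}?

Worklist (21 pops):
  #1 pop 0: in=⊥ → 1 (no change)
  #2 pop 1: in=⊥ → ⊥ (no change)
  #3 pop 2: in=⊥ → ⊥ (no change)
  #4 pop 3: in=1 → 2 (was ⊥); enqueue [1,2]
  #5 pop 4: in=⊥ → ⊥ (no change)
  #6 pop 5: in=⊥ → ⊥ (no change)
  #7 pop 6: in=1 → 1 (was ⊥); enqueue [3,4]
  #8 pop 1: in=2 → 2 (was ⊥); enqueue [0]
  #9 pop 2: in=2 → 2 (was ⊥); enqueue [6]
  #10 pop 3: in=⊤ → ⊤ (was 2); enqueue [1,2]
  #11 pop 4: in=⊤ → ⊤ (was ⊥); enqueue [5]
  #12 pop 0: in=⊤ → ⊤ (was 1); enqueue [3]
  #13 pop 6: in=⊤ → ⊤ (was 1); enqueue [4]
  #14 pop 1: in=⊤ → ⊤ (was 2); enqueue [0]
  #15 pop 2: in=⊤ → ⊤ (was 2); enqueue [6]
  #16 pop 5: in=⊤ → ⊤ (was ⊥); enqueue [1]
  #17 pop 3: in=⊤ → ⊤ (no change)
  #18 pop 4: in=⊤ → ⊤ (no change)
  #19 pop 0: in=⊤ → ⊤ (no change)
  #20 pop 6: in=⊤ → ⊤ (no change)
  #21 pop 1: in=⊤ → ⊤ (no change)

Fixpoint:
  val[0] = ⊤
  val[1] = ⊤
  val[2] = ⊤
  val[3] = ⊤
  val[4] = ⊤
  val[5] = ⊤
  val[6] = ⊤

⊤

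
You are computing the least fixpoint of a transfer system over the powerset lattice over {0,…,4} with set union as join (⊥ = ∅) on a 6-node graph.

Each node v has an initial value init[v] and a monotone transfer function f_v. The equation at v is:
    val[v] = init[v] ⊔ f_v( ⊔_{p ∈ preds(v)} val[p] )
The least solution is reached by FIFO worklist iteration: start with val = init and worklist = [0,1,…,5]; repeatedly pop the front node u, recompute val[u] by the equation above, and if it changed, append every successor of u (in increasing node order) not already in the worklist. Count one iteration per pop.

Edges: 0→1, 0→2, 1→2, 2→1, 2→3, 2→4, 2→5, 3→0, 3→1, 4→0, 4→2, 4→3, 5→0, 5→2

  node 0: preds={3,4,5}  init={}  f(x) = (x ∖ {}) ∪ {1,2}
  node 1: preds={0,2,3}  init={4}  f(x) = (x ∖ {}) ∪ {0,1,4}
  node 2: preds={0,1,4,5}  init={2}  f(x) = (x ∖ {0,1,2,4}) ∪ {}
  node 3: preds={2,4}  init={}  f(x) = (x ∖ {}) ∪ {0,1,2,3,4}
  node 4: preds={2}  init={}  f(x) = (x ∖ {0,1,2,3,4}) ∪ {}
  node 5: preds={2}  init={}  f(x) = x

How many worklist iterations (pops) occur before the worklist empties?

15

Trace (15 dequeues):
  [1] u=0 | in {} | out {1,2} | prev {} | push {}
  [2] u=1 | in {1,2} | out {0,1,2,4} | prev {4} | push {}
  [3] u=2 | in {0,1,2,4} | out {2} | ==
  [4] u=3 | in {2} | out {0,1,2,3,4} | prev {} | push {0,1}
  [5] u=4 | in {2} | out {} | ==
  [6] u=5 | in {2} | out {2} | prev {} | push {2}
  [7] u=0 | in {0,1,2,3,4} | out {0,1,2,3,4} | prev {1,2} | push {}
  [8] u=1 | in {0,1,2,3,4} | out {0,1,2,3,4} | prev {0,1,2,4} | push {}
  [9] u=2 | in {0,1,2,3,4} | out {2,3} | prev {2} | push {1,3,4,5}
  [10] u=1 | in {0,1,2,3,4} | out {0,1,2,3,4} | ==
  [11] u=3 | in {2,3} | out {0,1,2,3,4} | ==
  [12] u=4 | in {2,3} | out {} | ==
  [13] u=5 | in {2,3} | out {2,3} | prev {2} | push {0,2}
  [14] u=0 | in {0,1,2,3,4} | out {0,1,2,3,4} | ==
  [15] u=2 | in {0,1,2,3,4} | out {2,3} | ==

Converged values:
  [0] {0,1,2,3,4}
  [1] {0,1,2,3,4}
  [2] {2,3}
  [3] {0,1,2,3,4}
  [4] {}
  [5] {2,3}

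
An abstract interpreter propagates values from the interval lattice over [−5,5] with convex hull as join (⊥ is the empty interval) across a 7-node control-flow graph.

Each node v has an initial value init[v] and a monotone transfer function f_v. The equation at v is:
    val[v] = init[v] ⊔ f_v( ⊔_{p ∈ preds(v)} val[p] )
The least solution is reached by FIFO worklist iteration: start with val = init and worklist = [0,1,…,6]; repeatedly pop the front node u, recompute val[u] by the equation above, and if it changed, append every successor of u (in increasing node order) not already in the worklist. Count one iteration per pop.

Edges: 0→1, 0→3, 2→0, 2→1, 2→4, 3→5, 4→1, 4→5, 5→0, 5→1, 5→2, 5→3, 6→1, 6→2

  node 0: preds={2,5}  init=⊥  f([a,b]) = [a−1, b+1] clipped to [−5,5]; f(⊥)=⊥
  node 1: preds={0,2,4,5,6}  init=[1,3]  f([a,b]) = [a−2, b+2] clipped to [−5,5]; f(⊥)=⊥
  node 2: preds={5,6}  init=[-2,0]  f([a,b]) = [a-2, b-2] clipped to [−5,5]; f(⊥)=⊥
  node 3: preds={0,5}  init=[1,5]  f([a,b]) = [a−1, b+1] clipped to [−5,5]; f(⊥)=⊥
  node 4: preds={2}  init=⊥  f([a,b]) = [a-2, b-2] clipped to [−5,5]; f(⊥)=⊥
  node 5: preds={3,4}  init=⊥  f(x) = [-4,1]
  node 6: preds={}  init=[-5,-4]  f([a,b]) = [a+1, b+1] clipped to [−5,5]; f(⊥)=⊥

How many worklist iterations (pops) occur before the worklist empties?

Trace (12 dequeues):
  [1] u=0 | in [-2,0] | out [-3,1] | prev ⊥ | push {}
  [2] u=1 | in [-5,1] | out [-5,3] | prev [1,3] | push {}
  [3] u=2 | in [-5,-4] | out [-5,0] | prev [-2,0] | push {0,1}
  [4] u=3 | in [-3,1] | out [-4,5] | prev [1,5] | push {}
  [5] u=4 | in [-5,0] | out [-5,-2] | prev ⊥ | push {}
  [6] u=5 | in [-5,5] | out [-4,1] | prev ⊥ | push {2,3}
  [7] u=6 | in ⊥ | out [-5,-4] | ==
  [8] u=0 | in [-5,1] | out [-5,2] | prev [-3,1] | push {}
  [9] u=1 | in [-5,2] | out [-5,4] | prev [-5,3] | push {}
  [10] u=2 | in [-5,1] | out [-5,0] | ==
  [11] u=3 | in [-5,2] | out [-5,5] | prev [-4,5] | push {5}
  [12] u=5 | in [-5,5] | out [-4,1] | ==

Converged values:
  [0] [-5,2]
  [1] [-5,4]
  [2] [-5,0]
  [3] [-5,5]
  [4] [-5,-2]
  [5] [-4,1]
  [6] [-5,-4]

12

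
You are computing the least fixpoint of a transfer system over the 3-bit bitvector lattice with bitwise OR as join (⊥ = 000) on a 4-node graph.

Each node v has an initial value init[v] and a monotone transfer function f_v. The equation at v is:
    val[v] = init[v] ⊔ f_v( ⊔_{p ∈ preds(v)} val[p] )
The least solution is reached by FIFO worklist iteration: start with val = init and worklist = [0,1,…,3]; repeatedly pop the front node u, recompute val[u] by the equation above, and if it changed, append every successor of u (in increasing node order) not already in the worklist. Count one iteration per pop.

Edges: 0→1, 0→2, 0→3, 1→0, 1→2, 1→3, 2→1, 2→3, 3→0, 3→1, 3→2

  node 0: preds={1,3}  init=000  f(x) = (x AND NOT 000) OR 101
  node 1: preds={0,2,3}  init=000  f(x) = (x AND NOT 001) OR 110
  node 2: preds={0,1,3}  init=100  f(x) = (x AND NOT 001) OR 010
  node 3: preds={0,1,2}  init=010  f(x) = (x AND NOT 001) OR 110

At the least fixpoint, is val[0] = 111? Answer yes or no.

Trace (7 dequeues):
  [1] u=0 | in 010 | out 111 | prev 000 | push {}
  [2] u=1 | in 111 | out 110 | prev 000 | push {0}
  [3] u=2 | in 111 | out 110 | prev 100 | push {1}
  [4] u=3 | in 111 | out 110 | prev 010 | push {2}
  [5] u=0 | in 110 | out 111 | ==
  [6] u=1 | in 111 | out 110 | ==
  [7] u=2 | in 111 | out 110 | ==

Converged values:
  [0] 111
  [1] 110
  [2] 110
  [3] 110

yes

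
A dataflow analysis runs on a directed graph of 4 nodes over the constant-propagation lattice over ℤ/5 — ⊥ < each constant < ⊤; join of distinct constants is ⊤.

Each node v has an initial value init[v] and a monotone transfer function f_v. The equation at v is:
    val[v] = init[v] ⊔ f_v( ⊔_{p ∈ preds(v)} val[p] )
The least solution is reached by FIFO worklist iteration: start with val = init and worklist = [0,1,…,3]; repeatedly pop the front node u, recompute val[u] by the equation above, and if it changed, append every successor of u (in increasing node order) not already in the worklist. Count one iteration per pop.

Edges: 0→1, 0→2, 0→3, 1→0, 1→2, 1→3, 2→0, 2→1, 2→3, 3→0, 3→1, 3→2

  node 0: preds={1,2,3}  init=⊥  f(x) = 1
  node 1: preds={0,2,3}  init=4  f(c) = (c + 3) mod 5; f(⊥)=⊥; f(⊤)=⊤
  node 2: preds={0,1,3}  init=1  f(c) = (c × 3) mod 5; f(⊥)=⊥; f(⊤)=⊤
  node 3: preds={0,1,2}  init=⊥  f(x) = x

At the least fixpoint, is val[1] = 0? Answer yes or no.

no

Trace (9 dequeues):
  [1] u=0 | in ⊤ | out 1 | prev ⊥ | push {}
  [2] u=1 | in 1 | out 4 | ==
  [3] u=2 | in ⊤ | out ⊤ | prev 1 | push {0,1}
  [4] u=3 | in ⊤ | out ⊤ | prev ⊥ | push {2}
  [5] u=0 | in ⊤ | out 1 | ==
  [6] u=1 | in ⊤ | out ⊤ | prev 4 | push {0,3}
  [7] u=2 | in ⊤ | out ⊤ | ==
  [8] u=0 | in ⊤ | out 1 | ==
  [9] u=3 | in ⊤ | out ⊤ | ==

Converged values:
  [0] 1
  [1] ⊤
  [2] ⊤
  [3] ⊤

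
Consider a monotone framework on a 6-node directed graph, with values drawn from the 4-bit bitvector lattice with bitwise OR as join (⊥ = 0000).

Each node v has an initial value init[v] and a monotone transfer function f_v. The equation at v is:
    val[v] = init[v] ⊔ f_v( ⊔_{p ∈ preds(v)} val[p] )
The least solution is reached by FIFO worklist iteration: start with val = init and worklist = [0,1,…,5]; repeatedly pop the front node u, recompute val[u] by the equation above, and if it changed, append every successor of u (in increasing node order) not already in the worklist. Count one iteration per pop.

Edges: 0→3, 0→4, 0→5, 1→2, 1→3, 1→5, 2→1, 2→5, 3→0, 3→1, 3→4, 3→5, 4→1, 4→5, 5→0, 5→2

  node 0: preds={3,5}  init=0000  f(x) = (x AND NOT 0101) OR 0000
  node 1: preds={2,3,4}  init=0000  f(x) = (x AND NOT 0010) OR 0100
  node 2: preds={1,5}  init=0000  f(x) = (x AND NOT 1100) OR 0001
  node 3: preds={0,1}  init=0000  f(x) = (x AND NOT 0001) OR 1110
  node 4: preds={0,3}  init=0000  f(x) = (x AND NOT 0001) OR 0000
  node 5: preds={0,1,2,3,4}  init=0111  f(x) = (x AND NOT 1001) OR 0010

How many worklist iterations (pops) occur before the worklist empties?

12

Trace (12 dequeues):
  [1] u=0 | in 0111 | out 0010 | prev 0000 | push {}
  [2] u=1 | in 0000 | out 0100 | prev 0000 | push {}
  [3] u=2 | in 0111 | out 0011 | prev 0000 | push {1}
  [4] u=3 | in 0110 | out 1110 | prev 0000 | push {0}
  [5] u=4 | in 1110 | out 1110 | prev 0000 | push {}
  [6] u=5 | in 1111 | out 0111 | ==
  [7] u=1 | in 1111 | out 1101 | prev 0100 | push {2,3,5}
  [8] u=0 | in 1111 | out 1010 | prev 0010 | push {4}
  [9] u=2 | in 1111 | out 0011 | ==
  [10] u=3 | in 1111 | out 1110 | ==
  [11] u=5 | in 1111 | out 0111 | ==
  [12] u=4 | in 1110 | out 1110 | ==

Converged values:
  [0] 1010
  [1] 1101
  [2] 0011
  [3] 1110
  [4] 1110
  [5] 0111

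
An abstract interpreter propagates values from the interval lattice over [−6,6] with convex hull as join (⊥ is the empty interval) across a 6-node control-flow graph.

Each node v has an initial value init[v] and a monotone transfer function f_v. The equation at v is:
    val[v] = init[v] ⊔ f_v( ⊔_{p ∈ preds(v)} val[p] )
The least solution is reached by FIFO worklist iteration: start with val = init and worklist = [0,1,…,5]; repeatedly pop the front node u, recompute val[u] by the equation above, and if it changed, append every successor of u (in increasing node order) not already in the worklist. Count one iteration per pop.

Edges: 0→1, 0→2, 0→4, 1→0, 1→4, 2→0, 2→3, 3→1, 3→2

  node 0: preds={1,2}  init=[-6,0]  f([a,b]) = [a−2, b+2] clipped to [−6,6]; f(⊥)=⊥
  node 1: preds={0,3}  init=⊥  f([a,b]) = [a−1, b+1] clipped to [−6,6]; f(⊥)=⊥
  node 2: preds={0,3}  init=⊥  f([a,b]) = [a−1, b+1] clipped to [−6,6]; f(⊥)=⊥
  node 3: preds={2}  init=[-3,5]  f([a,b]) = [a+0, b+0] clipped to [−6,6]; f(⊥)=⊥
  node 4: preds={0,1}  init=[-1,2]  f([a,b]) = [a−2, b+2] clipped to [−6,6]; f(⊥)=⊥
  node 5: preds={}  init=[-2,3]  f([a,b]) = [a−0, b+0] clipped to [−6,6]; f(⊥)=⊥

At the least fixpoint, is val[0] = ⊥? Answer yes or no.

Worklist (10 pops):
  #1 pop 0: in=⊥ → [-6,0] (no change)
  #2 pop 1: in=[-6,5] → [-6,6] (was ⊥); enqueue [0]
  #3 pop 2: in=[-6,5] → [-6,6] (was ⊥); enqueue []
  #4 pop 3: in=[-6,6] → [-6,6] (was [-3,5]); enqueue [1,2]
  #5 pop 4: in=[-6,6] → [-6,6] (was [-1,2]); enqueue []
  #6 pop 5: in=⊥ → [-2,3] (no change)
  #7 pop 0: in=[-6,6] → [-6,6] (was [-6,0]); enqueue [4]
  #8 pop 1: in=[-6,6] → [-6,6] (no change)
  #9 pop 2: in=[-6,6] → [-6,6] (no change)
  #10 pop 4: in=[-6,6] → [-6,6] (no change)

Fixpoint:
  val[0] = [-6,6]
  val[1] = [-6,6]
  val[2] = [-6,6]
  val[3] = [-6,6]
  val[4] = [-6,6]
  val[5] = [-2,3]

no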